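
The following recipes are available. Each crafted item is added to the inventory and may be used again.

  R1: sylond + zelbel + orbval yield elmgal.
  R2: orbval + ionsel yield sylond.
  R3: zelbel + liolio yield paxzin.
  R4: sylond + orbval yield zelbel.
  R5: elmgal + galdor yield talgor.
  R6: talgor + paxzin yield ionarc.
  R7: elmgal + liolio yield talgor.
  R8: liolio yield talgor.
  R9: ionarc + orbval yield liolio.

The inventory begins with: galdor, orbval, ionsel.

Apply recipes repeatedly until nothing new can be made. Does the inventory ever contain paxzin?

paxzin would need zelbel and liolio (R3), but liolio is never obtained.

No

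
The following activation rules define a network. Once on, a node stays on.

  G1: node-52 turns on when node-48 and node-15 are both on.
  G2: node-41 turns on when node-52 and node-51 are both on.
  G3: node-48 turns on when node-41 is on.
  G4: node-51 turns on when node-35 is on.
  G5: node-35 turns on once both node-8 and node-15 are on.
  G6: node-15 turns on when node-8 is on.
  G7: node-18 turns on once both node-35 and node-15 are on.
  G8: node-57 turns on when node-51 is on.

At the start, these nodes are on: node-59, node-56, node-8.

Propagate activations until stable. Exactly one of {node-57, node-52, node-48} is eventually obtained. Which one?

node-8 is on, so node-15 turns on (G6).
G5: node-8 and node-15 on → node-35 on.
G4: node-35 on → node-51 on.
G8: node-51 on → node-57 on.
node-52 would need node-48 and node-15 (G1), but node-48 never turns on. node-48 would need node-41 (G3), but node-41 never turns on.

node-57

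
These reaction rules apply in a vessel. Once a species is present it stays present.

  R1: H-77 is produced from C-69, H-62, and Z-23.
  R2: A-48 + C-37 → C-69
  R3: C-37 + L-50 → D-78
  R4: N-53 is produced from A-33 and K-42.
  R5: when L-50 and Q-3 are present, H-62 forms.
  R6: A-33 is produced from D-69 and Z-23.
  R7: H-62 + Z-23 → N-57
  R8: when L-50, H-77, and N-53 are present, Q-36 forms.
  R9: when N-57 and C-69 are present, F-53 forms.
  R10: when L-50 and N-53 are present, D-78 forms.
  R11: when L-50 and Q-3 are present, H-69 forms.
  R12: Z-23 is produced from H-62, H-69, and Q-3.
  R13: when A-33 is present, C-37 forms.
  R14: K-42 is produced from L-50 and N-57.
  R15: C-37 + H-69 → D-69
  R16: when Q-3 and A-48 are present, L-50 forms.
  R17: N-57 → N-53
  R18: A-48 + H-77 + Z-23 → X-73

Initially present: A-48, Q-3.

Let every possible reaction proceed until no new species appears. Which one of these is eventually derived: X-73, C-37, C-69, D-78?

D-78

Q-3 and A-48 present → L-50 forms (R16).
L-50 and Q-3 present → H-69 forms (R11).
L-50 and Q-3 present → H-62 forms (R5).
H-62, H-69, and Q-3 present → Z-23 forms (R12).
H-62 and Z-23 present → N-57 forms (R7).
N-57 present → N-53 forms (R17).
L-50 and N-53 present → D-78 forms (R10).
C-37 would need A-33 (R13), but A-33 never forms. C-69 would need A-48 and C-37 (R2), but C-37 never forms. X-73 would need A-48, H-77, and Z-23 (R18), but H-77 never forms.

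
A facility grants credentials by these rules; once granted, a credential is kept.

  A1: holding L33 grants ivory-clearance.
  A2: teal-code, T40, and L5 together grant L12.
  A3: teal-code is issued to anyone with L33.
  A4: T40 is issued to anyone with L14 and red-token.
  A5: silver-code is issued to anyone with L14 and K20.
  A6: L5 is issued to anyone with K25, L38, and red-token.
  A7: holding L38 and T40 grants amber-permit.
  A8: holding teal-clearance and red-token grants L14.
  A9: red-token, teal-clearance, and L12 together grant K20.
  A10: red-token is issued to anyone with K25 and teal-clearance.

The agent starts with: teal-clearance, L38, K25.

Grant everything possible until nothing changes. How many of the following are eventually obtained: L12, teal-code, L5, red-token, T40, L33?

3

Holding K25 and teal-clearance grants red-token (A10).
Holding K25, L38, and red-token grants L5 (A6).
Holding teal-clearance and red-token grants L14 (A8).
Holding L14 and red-token grants T40 (A4).
L12 would need teal-code, T40, and L5 (A2), but teal-code is never granted.
teal-code would need L33 (A3), but L33 is never granted.
L5: reached.
red-token: reached.
T40: reached.
No rule produces L33, and it is not given.
Reached: L5, red-token, and T40 — 3 of the 6.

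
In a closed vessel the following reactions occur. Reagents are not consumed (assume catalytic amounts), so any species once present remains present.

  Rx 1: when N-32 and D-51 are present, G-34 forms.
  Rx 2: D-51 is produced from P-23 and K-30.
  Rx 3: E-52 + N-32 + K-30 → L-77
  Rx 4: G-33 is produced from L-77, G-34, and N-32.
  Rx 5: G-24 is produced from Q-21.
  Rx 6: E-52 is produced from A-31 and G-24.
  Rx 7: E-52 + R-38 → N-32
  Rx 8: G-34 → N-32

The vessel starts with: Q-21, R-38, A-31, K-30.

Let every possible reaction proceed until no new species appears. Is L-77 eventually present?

Yes

Q-21 present → G-24 forms (Rx 5).
A-31 and G-24 present → E-52 forms (Rx 6).
E-52 and R-38 present → N-32 forms (Rx 7).
E-52, N-32, and K-30 present → L-77 forms (Rx 3).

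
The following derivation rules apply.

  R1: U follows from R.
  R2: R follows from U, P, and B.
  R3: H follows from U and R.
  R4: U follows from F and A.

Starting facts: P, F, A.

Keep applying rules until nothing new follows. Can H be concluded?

H would need U and R (R3), but R is never established.

No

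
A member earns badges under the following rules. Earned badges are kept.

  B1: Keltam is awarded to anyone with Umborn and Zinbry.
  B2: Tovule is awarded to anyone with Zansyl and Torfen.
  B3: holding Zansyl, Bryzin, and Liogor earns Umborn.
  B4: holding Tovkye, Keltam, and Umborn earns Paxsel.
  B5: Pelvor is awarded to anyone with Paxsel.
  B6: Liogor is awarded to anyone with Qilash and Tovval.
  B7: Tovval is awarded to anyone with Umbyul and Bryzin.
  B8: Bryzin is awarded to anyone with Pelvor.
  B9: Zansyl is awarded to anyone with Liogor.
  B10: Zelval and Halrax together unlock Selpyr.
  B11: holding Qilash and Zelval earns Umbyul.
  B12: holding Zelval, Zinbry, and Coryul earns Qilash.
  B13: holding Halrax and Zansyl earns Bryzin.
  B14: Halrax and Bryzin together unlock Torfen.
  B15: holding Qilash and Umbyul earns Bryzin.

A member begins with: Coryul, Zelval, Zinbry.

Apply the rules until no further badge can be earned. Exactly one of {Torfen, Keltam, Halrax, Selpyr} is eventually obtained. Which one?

Keltam

With Zelval, Zinbry, and Coryul, Qilash is earned (B12).
With Qilash and Zelval, Umbyul is earned (B11).
With Qilash and Umbyul, Bryzin is earned (B15).
With Umbyul and Bryzin, Tovval is earned (B7).
With Qilash and Tovval, Liogor is earned (B6).
With Liogor, Zansyl is earned (B9).
With Zansyl, Bryzin, and Liogor, Umborn is earned (B3).
With Umborn and Zinbry, Keltam is earned (B1).
Torfen would need Halrax and Bryzin (B14), but Halrax is never earned. Selpyr would need Zelval and Halrax (B10), but Halrax is never earned. No rule produces Halrax, and it is not given.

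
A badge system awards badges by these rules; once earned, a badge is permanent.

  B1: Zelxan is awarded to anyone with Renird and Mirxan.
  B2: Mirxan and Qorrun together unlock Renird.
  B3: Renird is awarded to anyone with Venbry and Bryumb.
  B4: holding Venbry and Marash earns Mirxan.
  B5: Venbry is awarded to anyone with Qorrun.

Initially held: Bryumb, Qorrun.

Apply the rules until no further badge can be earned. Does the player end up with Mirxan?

No

Mirxan would need Venbry and Marash (B4), but Marash is never earned.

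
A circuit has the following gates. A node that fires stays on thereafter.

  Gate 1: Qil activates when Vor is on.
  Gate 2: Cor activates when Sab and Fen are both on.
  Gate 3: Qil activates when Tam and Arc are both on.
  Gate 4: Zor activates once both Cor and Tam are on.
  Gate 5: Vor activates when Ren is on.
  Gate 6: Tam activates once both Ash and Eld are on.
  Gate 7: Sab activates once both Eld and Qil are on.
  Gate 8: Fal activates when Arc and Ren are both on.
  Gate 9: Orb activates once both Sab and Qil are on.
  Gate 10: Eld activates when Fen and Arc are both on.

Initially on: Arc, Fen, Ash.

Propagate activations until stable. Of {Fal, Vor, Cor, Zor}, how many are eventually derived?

2

Gate 10: Fen and Arc on → Eld on.
Ash and Eld are on, so Tam activates (Gate 6).
Tam and Arc are on, so Qil activates (Gate 3).
Eld and Qil are on, so Sab activates (Gate 7).
Gate 2: Sab and Fen on → Cor on.
Gate 4: Cor and Tam on → Zor on.
Fal would need Arc and Ren (Gate 8), but Ren never turns on.
Vor would need Ren (Gate 5), but Ren never turns on.
Cor: reached.
Zor: reached.
Reached: Cor and Zor — 2 of the 4.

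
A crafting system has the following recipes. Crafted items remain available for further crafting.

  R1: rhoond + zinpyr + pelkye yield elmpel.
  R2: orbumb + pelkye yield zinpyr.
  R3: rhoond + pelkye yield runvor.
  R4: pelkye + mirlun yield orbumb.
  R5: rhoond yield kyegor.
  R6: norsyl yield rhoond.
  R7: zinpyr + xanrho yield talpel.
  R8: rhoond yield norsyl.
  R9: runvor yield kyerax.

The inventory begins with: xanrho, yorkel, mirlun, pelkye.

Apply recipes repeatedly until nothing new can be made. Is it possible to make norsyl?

No

norsyl would need rhoond (R8), but rhoond is never obtained.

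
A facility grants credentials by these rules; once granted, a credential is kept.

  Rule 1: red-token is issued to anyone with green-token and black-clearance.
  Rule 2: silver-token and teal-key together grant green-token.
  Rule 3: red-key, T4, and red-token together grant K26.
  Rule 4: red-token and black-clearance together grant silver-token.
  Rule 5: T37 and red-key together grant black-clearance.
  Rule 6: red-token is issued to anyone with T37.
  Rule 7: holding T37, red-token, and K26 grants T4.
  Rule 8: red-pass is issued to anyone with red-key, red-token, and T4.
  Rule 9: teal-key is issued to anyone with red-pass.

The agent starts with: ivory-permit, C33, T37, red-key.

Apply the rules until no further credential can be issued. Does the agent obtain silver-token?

Holding T37 and red-key grants black-clearance (Rule 5).
Holding T37 grants red-token (Rule 6).
Holding red-token and black-clearance grants silver-token (Rule 4).

Yes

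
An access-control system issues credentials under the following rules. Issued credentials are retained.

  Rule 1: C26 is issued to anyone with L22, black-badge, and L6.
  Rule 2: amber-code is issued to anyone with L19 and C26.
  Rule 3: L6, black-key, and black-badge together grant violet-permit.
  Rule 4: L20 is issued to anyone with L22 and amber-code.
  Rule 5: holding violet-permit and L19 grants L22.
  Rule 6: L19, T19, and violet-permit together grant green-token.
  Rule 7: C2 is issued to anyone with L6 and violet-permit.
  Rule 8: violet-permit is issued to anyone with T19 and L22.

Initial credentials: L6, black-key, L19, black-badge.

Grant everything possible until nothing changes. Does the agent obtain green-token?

No

green-token would need L19, T19, and violet-permit (Rule 6), but T19 is never granted.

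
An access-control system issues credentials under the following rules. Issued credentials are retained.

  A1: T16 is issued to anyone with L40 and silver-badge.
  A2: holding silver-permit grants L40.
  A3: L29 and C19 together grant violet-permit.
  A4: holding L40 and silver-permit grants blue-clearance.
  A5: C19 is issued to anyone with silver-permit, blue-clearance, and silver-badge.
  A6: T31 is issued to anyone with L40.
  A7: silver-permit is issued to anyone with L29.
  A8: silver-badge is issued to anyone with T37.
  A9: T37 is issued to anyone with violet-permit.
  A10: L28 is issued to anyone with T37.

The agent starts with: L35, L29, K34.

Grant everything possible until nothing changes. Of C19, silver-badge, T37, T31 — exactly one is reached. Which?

T31

Holding L29 grants silver-permit (A7).
Holding silver-permit grants L40 (A2).
Holding L40 grants T31 (A6).
C19 would need silver-permit, blue-clearance, and silver-badge (A5), but silver-badge is never granted. silver-badge would need T37 (A8), but T37 is never granted. T37 would need violet-permit (A9), but violet-permit is never granted.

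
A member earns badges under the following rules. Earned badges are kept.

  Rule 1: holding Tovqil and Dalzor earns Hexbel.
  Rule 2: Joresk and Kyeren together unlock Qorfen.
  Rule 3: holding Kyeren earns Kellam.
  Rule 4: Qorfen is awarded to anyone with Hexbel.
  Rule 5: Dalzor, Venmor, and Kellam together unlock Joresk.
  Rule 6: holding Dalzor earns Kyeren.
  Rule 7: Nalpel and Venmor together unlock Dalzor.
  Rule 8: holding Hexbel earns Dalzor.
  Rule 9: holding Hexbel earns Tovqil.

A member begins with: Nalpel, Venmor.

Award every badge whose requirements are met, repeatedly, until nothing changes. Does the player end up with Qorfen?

With Nalpel and Venmor, Dalzor is earned (Rule 7).
With Dalzor, Kyeren is earned (Rule 6).
With Kyeren, Kellam is earned (Rule 3).
With Dalzor, Venmor, and Kellam, Joresk is earned (Rule 5).
With Joresk and Kyeren, Qorfen is earned (Rule 2).

Yes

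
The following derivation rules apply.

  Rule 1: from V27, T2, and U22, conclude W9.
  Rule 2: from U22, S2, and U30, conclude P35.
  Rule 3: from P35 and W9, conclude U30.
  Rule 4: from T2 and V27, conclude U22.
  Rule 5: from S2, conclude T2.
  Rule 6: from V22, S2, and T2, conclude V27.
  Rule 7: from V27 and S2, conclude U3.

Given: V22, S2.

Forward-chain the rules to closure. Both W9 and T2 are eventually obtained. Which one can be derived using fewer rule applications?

T2

T2: S2 holds, so T2 follows (Rule 5). [1 rule application]
W9: S2 holds, so T2 follows (Rule 5). V22, S2, and T2 hold, so V27 follows (Rule 6). From T2 and V27, Rule 4 gives U22. From V27, T2, and U22, Rule 1 gives W9. [4 rule applications]
T2 needs fewer.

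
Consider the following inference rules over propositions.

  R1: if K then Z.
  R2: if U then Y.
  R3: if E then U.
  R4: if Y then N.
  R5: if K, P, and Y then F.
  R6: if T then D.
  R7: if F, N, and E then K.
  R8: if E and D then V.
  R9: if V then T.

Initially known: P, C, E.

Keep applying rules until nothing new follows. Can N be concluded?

Yes

E holds, so U follows (R3).
U holds, so Y follows (R2).
Y holds, so N follows (R4).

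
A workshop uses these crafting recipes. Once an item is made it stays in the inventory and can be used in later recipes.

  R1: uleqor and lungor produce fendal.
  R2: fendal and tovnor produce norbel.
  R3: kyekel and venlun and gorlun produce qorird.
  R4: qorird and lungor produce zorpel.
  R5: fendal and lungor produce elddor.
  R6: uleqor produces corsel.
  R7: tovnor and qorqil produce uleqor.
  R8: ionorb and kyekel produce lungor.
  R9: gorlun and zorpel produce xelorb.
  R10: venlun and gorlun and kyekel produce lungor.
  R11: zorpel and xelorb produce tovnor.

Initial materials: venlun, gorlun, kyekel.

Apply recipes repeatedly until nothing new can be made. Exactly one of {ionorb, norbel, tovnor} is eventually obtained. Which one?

Using R10, venlun, gorlun, and kyekel make lungor.
Using R3, kyekel, venlun, and gorlun make qorird.
qorird and lungor → zorpel (R4).
gorlun and zorpel → xelorb (R9).
Using R11, zorpel and xelorb make tovnor.
No rule produces ionorb, and it is not given. norbel would need fendal and tovnor (R2), but fendal is never obtained.

tovnor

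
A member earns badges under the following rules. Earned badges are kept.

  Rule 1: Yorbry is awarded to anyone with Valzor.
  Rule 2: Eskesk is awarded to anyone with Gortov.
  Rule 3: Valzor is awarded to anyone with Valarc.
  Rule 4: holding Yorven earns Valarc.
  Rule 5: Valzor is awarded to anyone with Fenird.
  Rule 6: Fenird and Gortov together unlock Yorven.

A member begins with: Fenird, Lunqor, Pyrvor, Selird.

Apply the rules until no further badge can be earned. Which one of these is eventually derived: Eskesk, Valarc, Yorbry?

Yorbry

With Fenird, Valzor is earned (Rule 5).
With Valzor, Yorbry is earned (Rule 1).
Valarc would need Yorven (Rule 4), but Yorven is never earned. Eskesk would need Gortov (Rule 2), but Gortov is never earned.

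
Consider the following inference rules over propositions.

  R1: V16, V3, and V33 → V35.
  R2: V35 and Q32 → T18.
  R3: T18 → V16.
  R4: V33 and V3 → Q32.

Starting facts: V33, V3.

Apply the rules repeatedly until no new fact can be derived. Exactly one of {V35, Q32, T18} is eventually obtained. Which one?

Q32

From V33 and V3, R4 gives Q32.
T18 would need V35 and Q32 (R2), but V35 is never established. V35 would need V16, V3, and V33 (R1), but V16 is never established.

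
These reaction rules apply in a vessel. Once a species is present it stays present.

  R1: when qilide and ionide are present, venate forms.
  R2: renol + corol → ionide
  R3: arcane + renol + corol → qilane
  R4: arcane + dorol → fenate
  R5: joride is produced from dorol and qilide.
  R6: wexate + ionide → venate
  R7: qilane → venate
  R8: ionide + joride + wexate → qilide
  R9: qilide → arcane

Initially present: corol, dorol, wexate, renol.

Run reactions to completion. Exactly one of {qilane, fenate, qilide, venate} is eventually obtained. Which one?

venate

renol and corol present → ionide forms (R2).
wexate and ionide present → venate forms (R6).
fenate would need arcane and dorol (R4), but arcane never forms. qilide would need ionide, joride, and wexate (R8), but joride never forms. qilane would need arcane, renol, and corol (R3), but arcane never forms.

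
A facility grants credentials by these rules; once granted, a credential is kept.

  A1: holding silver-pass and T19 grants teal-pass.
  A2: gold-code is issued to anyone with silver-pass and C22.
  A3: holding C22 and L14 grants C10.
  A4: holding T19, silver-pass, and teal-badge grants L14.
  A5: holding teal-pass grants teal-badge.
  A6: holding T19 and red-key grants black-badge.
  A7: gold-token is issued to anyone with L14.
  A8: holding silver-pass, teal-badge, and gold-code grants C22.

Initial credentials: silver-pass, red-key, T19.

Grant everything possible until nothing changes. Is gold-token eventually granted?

Holding silver-pass and T19 grants teal-pass (A1).
Holding teal-pass grants teal-badge (A5).
Holding T19, silver-pass, and teal-badge grants L14 (A4).
Holding L14 grants gold-token (A7).

Yes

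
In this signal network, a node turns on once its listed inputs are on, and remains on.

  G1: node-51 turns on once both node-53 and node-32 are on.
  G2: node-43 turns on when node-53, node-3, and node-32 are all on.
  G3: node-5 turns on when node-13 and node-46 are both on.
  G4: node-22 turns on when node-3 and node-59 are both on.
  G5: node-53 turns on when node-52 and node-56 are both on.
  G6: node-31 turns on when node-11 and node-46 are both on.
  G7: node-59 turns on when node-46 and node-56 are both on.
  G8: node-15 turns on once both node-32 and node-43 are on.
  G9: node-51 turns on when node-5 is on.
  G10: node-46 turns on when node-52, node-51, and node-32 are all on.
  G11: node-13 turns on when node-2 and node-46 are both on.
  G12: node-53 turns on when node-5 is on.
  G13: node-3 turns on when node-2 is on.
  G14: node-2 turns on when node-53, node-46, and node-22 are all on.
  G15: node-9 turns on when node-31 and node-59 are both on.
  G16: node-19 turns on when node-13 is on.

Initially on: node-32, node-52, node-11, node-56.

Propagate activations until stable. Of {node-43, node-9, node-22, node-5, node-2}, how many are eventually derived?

1

node-52 and node-56 are on, so node-53 turns on (G5).
node-53 and node-32 are on, so node-51 turns on (G1).
node-52, node-51, and node-32 are on, so node-46 turns on (G10).
node-11 and node-46 are on, so node-31 turns on (G6).
node-46 and node-56 are on, so node-59 turns on (G7).
G15: node-31 and node-59 on → node-9 on.
node-43 would need node-53, node-3, and node-32 (G2), but node-3 never turns on.
node-9: reached.
node-22 would need node-3 and node-59 (G4), but node-3 never turns on.
node-5 would need node-13 and node-46 (G3), but node-13 never turns on.
node-2 would need node-53, node-46, and node-22 (G14), but node-22 never turns on.
Reached: node-9 — 1 of the 5.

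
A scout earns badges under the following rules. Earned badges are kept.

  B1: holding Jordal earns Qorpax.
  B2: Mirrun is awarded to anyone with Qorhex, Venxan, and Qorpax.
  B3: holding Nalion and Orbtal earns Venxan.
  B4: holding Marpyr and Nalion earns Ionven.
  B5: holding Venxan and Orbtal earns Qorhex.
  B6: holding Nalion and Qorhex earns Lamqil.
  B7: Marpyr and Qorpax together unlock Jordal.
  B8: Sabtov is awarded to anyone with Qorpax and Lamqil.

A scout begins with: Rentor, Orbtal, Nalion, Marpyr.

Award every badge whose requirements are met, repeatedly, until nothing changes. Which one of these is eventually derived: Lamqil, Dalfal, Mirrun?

With Nalion and Orbtal, Venxan is earned (B3).
With Venxan and Orbtal, Qorhex is earned (B5).
With Nalion and Qorhex, Lamqil is earned (B6).
Mirrun would need Qorhex, Venxan, and Qorpax (B2), but Qorpax is never earned. No rule produces Dalfal, and it is not given.

Lamqil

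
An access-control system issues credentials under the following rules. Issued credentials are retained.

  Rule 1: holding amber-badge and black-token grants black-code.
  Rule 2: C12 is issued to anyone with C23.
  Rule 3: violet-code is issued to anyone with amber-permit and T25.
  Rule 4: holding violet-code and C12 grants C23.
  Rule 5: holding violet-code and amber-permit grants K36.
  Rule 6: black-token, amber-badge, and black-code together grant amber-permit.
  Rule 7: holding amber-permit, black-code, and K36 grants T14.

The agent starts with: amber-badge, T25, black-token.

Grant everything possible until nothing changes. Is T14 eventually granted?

Holding amber-badge and black-token grants black-code (Rule 1).
Holding black-token, amber-badge, and black-code grants amber-permit (Rule 6).
Holding amber-permit and T25 grants violet-code (Rule 3).
Holding violet-code and amber-permit grants K36 (Rule 5).
Holding amber-permit, black-code, and K36 grants T14 (Rule 7).

Yes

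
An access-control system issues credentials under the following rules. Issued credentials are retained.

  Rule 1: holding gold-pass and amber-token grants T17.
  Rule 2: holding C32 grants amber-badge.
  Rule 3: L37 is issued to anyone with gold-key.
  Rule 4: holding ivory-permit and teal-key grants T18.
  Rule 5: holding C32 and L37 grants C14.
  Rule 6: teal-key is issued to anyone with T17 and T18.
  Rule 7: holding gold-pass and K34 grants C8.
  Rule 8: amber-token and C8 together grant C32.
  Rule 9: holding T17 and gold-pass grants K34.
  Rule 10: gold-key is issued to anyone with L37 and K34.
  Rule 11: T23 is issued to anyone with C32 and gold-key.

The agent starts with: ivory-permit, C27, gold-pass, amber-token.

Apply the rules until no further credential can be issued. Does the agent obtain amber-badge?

Holding gold-pass and amber-token grants T17 (Rule 1).
Holding T17 and gold-pass grants K34 (Rule 9).
Holding gold-pass and K34 grants C8 (Rule 7).
Holding amber-token and C8 grants C32 (Rule 8).
Holding C32 grants amber-badge (Rule 2).

Yes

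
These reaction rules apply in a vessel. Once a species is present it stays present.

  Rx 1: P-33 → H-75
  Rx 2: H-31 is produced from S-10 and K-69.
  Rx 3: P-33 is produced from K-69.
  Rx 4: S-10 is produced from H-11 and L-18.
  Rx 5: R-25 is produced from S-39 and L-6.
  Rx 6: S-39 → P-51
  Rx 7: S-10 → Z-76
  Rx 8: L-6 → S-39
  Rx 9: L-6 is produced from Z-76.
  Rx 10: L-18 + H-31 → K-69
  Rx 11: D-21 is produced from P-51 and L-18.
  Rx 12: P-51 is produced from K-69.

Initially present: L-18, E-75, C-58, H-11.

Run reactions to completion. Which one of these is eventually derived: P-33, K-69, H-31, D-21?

H-11 and L-18 present → S-10 forms (Rx 4).
S-10 present → Z-76 forms (Rx 7).
Z-76 present → L-6 forms (Rx 9).
L-6 present → S-39 forms (Rx 8).
S-39 present → P-51 forms (Rx 6).
P-51 and L-18 present → D-21 forms (Rx 11).
H-31 would need S-10 and K-69 (Rx 2), but K-69 never forms. P-33 would need K-69 (Rx 3), but K-69 never forms. K-69 would need L-18 and H-31 (Rx 10), but H-31 never forms.

D-21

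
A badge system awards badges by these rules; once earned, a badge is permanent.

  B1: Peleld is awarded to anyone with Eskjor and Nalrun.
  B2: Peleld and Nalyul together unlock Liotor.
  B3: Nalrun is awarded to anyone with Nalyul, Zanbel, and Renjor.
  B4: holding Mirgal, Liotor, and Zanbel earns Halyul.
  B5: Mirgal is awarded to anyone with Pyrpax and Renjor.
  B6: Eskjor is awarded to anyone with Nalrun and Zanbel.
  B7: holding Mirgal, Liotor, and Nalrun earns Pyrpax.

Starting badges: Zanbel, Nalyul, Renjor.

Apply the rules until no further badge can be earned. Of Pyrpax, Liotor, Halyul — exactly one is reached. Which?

With Nalyul, Zanbel, and Renjor, Nalrun is earned (B3).
With Nalrun and Zanbel, Eskjor is earned (B6).
With Eskjor and Nalrun, Peleld is earned (B1).
With Peleld and Nalyul, Liotor is earned (B2).
Halyul would need Mirgal, Liotor, and Zanbel (B4), but Mirgal is never earned. Pyrpax would need Mirgal, Liotor, and Nalrun (B7), but Mirgal is never earned.

Liotor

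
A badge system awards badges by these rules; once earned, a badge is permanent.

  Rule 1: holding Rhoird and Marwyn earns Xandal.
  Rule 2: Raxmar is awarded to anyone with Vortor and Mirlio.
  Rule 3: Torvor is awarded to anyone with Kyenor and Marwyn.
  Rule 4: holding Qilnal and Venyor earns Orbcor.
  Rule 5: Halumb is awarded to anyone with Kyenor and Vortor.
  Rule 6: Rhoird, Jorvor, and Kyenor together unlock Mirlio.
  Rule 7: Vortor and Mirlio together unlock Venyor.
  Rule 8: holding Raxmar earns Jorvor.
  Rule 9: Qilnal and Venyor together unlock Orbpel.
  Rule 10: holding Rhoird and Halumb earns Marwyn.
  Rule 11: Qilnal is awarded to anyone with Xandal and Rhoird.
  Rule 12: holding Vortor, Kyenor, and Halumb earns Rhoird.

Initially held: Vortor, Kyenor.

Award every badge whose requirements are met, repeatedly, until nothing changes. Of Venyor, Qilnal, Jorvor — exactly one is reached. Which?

With Kyenor and Vortor, Halumb is earned (Rule 5).
With Vortor, Kyenor, and Halumb, Rhoird is earned (Rule 12).
With Rhoird and Halumb, Marwyn is earned (Rule 10).
With Rhoird and Marwyn, Xandal is earned (Rule 1).
With Xandal and Rhoird, Qilnal is earned (Rule 11).
Venyor would need Vortor and Mirlio (Rule 7), but Mirlio is never earned. Jorvor would need Raxmar (Rule 8), but Raxmar is never earned.

Qilnal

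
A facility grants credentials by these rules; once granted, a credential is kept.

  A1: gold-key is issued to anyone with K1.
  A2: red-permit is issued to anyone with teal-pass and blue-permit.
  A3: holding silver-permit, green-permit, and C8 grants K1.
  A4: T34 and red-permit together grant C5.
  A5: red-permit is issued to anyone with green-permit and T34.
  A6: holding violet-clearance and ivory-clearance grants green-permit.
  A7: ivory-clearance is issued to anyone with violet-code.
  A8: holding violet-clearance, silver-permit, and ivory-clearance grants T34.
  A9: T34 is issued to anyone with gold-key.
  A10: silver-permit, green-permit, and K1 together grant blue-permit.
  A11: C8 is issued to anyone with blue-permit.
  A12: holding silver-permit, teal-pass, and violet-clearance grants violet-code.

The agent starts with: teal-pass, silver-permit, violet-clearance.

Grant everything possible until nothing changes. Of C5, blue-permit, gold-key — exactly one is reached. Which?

C5

Holding silver-permit, teal-pass, and violet-clearance grants violet-code (A12).
Holding violet-code grants ivory-clearance (A7).
Holding violet-clearance, silver-permit, and ivory-clearance grants T34 (A8).
Holding violet-clearance and ivory-clearance grants green-permit (A6).
Holding green-permit and T34 grants red-permit (A5).
Holding T34 and red-permit grants C5 (A4).
blue-permit would need silver-permit, green-permit, and K1 (A10), but K1 is never granted. gold-key would need K1 (A1), but K1 is never granted.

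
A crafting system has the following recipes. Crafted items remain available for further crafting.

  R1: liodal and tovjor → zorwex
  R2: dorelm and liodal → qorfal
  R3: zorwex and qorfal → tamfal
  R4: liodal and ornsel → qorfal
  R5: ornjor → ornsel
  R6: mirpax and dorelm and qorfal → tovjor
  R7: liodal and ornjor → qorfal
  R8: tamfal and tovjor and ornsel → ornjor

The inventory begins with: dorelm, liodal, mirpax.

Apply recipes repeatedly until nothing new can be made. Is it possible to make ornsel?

ornsel would need ornjor (R5), but ornjor is never obtained.

No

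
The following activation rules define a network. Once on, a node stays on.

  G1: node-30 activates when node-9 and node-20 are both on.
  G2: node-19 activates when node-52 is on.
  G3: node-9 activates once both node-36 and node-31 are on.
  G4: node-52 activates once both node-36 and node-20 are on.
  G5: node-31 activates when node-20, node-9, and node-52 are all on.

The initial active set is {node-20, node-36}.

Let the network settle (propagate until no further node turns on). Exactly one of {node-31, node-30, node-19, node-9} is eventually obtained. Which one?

node-19

node-36 and node-20 are on, so node-52 activates (G4).
G2: node-52 on → node-19 on.
node-30 would need node-9 and node-20 (G1), but node-9 never turns on. node-9 would need node-36 and node-31 (G3), but node-31 never turns on. node-31 would need node-20, node-9, and node-52 (G5), but node-9 never turns on.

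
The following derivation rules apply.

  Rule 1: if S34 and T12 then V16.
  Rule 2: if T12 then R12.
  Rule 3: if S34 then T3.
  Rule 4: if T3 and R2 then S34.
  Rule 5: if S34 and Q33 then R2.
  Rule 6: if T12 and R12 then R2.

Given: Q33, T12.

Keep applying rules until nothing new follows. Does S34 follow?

No

S34 would need T3 and R2 (Rule 4), but T3 is never established.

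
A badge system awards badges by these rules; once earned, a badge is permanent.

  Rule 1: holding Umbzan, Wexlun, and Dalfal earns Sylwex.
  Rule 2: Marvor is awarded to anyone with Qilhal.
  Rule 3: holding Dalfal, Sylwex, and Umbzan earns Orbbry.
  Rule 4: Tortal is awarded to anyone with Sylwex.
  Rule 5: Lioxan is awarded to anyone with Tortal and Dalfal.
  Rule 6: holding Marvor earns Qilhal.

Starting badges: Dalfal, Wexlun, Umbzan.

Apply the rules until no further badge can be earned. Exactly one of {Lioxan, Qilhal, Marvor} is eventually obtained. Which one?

With Umbzan, Wexlun, and Dalfal, Sylwex is earned (Rule 1).
With Sylwex, Tortal is earned (Rule 4).
With Tortal and Dalfal, Lioxan is earned (Rule 5).
Qilhal would need Marvor (Rule 6), but Marvor is never earned. Marvor would need Qilhal (Rule 2), but Qilhal is never earned.

Lioxan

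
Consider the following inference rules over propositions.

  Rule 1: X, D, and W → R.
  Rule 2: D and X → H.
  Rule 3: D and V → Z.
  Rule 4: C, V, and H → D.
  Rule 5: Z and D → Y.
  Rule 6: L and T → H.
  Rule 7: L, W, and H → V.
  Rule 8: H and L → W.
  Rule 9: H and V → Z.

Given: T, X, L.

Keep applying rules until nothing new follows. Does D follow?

D would need C, V, and H (Rule 4), but C is never established.

No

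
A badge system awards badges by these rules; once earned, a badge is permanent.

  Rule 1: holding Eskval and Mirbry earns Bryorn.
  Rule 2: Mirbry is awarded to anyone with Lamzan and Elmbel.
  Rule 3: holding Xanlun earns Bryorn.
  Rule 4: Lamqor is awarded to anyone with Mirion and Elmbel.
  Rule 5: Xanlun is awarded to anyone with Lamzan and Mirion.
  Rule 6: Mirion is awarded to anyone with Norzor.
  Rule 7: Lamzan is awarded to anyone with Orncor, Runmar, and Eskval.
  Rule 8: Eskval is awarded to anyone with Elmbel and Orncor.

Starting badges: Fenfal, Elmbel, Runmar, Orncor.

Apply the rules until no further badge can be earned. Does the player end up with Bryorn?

With Elmbel and Orncor, Eskval is earned (Rule 8).
With Orncor, Runmar, and Eskval, Lamzan is earned (Rule 7).
With Lamzan and Elmbel, Mirbry is earned (Rule 2).
With Eskval and Mirbry, Bryorn is earned (Rule 1).

Yes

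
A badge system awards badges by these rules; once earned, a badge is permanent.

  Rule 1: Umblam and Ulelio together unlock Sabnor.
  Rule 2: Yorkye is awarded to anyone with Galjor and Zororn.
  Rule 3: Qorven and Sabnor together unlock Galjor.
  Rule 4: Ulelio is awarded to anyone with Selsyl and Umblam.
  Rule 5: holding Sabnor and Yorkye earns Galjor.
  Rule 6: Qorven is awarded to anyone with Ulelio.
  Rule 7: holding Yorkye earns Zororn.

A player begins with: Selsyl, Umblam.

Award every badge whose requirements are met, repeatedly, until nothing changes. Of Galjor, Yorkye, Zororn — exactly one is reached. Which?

With Selsyl and Umblam, Ulelio is earned (Rule 4).
With Ulelio, Qorven is earned (Rule 6).
With Umblam and Ulelio, Sabnor is earned (Rule 1).
With Qorven and Sabnor, Galjor is earned (Rule 3).
Zororn would need Yorkye (Rule 7), but Yorkye is never earned. Yorkye would need Galjor and Zororn (Rule 2), but Zororn is never earned.

Galjor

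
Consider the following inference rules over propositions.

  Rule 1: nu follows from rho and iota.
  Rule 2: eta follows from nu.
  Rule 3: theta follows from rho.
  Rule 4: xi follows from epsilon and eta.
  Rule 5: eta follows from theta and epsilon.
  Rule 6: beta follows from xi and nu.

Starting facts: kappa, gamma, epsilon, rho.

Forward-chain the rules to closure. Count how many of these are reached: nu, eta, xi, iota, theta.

3

rho holds, so theta follows (Rule 3).
theta and epsilon hold, so eta follows (Rule 5).
epsilon and eta hold, so xi follows (Rule 4).
nu would need rho and iota (Rule 1), but iota is never established.
eta: reached.
xi: reached.
No rule produces iota, and it is not given.
theta: reached.
Reached: eta, xi, and theta — 3 of the 5.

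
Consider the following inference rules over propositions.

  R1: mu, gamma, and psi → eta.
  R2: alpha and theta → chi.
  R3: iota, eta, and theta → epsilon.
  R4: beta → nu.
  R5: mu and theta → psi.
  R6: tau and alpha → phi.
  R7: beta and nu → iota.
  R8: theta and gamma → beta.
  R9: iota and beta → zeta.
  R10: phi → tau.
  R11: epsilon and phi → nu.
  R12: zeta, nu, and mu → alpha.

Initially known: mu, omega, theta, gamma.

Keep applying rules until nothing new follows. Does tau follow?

No

tau would need phi (R10), but phi is never established.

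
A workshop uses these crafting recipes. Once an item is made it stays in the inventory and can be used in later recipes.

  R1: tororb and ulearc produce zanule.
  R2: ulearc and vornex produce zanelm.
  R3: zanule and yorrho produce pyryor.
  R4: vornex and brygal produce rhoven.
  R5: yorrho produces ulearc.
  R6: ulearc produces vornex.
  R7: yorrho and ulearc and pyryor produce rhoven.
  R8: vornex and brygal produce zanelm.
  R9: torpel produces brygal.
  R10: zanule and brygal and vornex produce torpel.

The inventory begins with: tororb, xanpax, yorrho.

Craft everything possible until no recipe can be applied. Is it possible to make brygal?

brygal would need torpel (R9), but torpel is never obtained.

No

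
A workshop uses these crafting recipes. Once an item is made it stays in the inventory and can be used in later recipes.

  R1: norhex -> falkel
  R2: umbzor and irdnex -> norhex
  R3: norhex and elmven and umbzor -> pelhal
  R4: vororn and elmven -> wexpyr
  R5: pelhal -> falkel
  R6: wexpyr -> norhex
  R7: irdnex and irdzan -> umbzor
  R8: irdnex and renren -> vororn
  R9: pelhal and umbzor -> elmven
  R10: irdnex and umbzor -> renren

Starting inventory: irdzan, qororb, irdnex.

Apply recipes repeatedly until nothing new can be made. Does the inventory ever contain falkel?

irdnex and irdzan -> umbzor (R7).
Using R2, umbzor and irdnex make norhex.
norhex -> falkel (R1).

Yes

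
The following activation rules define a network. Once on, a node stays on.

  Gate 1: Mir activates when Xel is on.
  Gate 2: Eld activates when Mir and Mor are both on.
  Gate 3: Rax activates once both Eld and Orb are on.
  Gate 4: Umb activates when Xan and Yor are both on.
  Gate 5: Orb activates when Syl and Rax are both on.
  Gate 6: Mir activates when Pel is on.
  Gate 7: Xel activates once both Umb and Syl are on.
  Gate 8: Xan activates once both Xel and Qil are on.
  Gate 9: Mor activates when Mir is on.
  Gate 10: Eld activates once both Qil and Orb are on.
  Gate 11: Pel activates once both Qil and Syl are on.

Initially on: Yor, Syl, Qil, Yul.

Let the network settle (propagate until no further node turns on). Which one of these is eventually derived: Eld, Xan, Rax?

Gate 11: Qil and Syl on → Pel on.
Gate 6: Pel on → Mir on.
Gate 9: Mir on → Mor on.
Mir and Mor are on, so Eld activates (Gate 2).
Xan would need Xel and Qil (Gate 8), but Xel never turns on. Rax would need Eld and Orb (Gate 3), but Orb never turns on.

Eld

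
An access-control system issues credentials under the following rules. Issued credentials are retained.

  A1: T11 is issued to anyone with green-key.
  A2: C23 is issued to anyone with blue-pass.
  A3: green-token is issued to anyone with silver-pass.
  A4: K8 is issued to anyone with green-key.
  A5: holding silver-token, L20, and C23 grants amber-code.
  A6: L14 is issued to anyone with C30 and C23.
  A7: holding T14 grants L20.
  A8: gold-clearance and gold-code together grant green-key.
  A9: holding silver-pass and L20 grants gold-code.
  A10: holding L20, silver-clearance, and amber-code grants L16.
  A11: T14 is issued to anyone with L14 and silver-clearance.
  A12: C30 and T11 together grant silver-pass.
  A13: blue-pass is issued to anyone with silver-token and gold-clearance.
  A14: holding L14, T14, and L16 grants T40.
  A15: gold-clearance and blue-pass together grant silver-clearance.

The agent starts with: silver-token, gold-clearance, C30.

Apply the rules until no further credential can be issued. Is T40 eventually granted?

Holding silver-token and gold-clearance grants blue-pass (A13).
Holding blue-pass grants C23 (A2).
Holding gold-clearance and blue-pass grants silver-clearance (A15).
Holding C30 and C23 grants L14 (A6).
Holding L14 and silver-clearance grants T14 (A11).
Holding T14 grants L20 (A7).
Holding silver-token, L20, and C23 grants amber-code (A5).
Holding L20, silver-clearance, and amber-code grants L16 (A10).
Holding L14, T14, and L16 grants T40 (A14).

Yes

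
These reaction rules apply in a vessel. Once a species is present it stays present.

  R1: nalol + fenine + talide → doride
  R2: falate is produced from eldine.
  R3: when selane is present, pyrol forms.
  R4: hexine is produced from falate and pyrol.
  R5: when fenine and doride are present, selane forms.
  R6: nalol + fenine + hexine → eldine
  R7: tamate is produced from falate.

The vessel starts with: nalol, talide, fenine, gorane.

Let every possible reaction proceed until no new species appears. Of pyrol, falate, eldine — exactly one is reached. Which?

nalol, fenine, and talide present → doride forms (R1).
fenine and doride present → selane forms (R5).
selane present → pyrol forms (R3).
falate would need eldine (R2), but eldine never forms. eldine would need nalol, fenine, and hexine (R6), but hexine never forms.

pyrol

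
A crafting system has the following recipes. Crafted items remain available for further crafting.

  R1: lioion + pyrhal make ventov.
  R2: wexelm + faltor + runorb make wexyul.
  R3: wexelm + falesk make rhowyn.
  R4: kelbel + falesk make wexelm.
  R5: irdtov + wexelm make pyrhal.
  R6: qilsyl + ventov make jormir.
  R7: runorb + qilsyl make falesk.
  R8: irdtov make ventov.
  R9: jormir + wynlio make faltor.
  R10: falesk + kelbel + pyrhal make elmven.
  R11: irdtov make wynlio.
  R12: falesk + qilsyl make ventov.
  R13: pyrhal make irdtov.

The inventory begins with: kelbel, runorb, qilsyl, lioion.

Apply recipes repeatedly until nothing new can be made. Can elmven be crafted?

No

elmven would need falesk, kelbel, and pyrhal (R10), but pyrhal is never obtained.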